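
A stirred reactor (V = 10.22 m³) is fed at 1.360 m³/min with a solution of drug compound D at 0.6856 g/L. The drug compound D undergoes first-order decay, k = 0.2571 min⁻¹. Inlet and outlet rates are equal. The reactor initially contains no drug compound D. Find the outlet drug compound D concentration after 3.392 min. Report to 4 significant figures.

Species balance: V dC/dt = Q C_in − Q C − k V C.
dC/dt = (Q/V) C_in − (Q/V + k) C; effective rate a = Q/V + k = 0.133072 + 0.2571 = 0.390172 min⁻¹.
C_ss = Q C_in/(Q + kV) = 0.233831 g/L; C(t) = C_ss + (C₀ − C_ss) e^(−a t).
C(3.392) = 0.233831 + (-0.233831)·e^(−0.390172·3.392) = 0.233831 + (-0.233831)·0.266211 = 0.171583 g/L.

0.1716 g/L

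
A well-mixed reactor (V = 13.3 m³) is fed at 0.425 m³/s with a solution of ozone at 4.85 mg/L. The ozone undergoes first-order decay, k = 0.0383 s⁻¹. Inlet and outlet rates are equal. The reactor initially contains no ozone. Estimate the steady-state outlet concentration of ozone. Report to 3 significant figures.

2.21 mg/L

V dC/dt = Q(C_in − C) − k V C.
At steady state: 0 = Q C_in − (Q + kV) C_ss, so C_ss = Q C_in/(Q + kV).
C_ss = 0.425·4.85/(0.425 + 0.0383·13.3) = 2.0612/0.93439 = 2.2060 mg/L.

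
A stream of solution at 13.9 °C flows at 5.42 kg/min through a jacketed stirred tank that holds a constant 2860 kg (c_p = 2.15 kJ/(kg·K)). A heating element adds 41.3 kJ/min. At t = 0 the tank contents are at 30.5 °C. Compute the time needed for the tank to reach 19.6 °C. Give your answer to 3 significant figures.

950 min

First-law balance (no shaft work): M c_p dT/dt = ṁ c_p (T_in − T) + 41.3.
τ = M/ṁ = 527.68 min; T_ss = T_in + Q̇/(ṁ c_p) = 17.444 °C.
T(t) = T_ss + (T₀ − T_ss) e^(−t/τ). Set T = 19.6:
e^(−t/τ) = (19.6 − 17.444)/(30.5 − 17.444) = 0.16513
t = −527.68 · ln(0.16513) = 950.37 min.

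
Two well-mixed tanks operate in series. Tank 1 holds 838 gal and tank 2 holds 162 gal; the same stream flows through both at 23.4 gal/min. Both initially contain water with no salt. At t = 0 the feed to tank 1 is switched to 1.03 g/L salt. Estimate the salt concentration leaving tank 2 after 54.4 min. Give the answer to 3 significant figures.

0.751 g/L

Each tank obeys Vᵢ dCᵢ/dt = Q(Cᵢ₋₁ − Cᵢ), so τᵢ = Vᵢ/Q.
τ₁ = 838/23.4 = 35.812 min; τ₂ = 162/23.4 = 6.9231 min.
Tank 1: C₁ = C_in(1 − e^(−t/τ₁)). Tank 2 (τ₁ ≠ τ₂): C₂ = C_in[1 − (τ₁ e^(−t/τ₁) − τ₂ e^(−t/τ₂))/(τ₁ − τ₂)].
At t = 54.4: e^(−t/τ₁) = 0.21892, e^(−t/τ₂) = 0.00038673.
C₂ = 1.03·[1 − (35.812·0.21892 − 6.9231·0.00038673)/(28.889)] = 1.03·0.72871 = 0.75057 g/L.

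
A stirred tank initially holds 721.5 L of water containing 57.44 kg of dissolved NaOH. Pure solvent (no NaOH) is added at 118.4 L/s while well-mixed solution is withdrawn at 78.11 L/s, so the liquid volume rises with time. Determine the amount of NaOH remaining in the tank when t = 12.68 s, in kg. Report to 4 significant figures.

Let m(t) be the amount of NaOH. Volume: V(t) = V₀ + (Q_in − Q_out) t = 721.5 + 40.2900 t; V(12.68) = 1232.38 L.
Species balance (pure solvent in): dm/dt = −Q_out · m/V(t).
Separate: dm/m = −Q_out dt/V(t) ⇒ ln(m/m₀) = −(Q_out/(Q_in−Q_out)) ln(V/V₀).
m = m₀ (V₀/V)^(Q_out/(Q_in−Q_out)) = 57.44 × (721.5/1232.38)^(1.93869) = 20.3448 kg.

20.34 kg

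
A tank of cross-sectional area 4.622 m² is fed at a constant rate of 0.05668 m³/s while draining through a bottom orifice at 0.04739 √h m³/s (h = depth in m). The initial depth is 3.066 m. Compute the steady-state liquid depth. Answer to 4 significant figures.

Volume balance on the tank: A dh/dt = Q_in − 0.04739 √h. At steady state dh/dt = 0:
Q_in = 0.04739 √h_ss ⇒ √h_ss = 0.05668/0.04739 = 1.19603.
h_ss = 1.19603² = 1.43049 m. (Since h₀ = 3.066 m > h_ss, the level will fall toward this value.)

1.430 m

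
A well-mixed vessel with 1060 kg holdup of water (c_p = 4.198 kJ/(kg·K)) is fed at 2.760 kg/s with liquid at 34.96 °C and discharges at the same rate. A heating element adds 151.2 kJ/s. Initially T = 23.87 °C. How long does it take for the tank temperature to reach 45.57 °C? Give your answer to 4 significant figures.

880.3 s

M c_p dT/dt = ṁ c_p (T_in − T) + Q̇.
τ = M/ṁ = 384.058 s; T_ss = T_in + Q̇/(ṁ c_p) = 48.0097 °C.
T(t) = T_ss + (T₀ − T_ss) e^(−t/τ). Set T = 45.57:
e^(−t/τ) = (45.57 − 48.0097)/(23.87 − 48.0097) = 0.101066
t = −384.058 · ln(0.101066) = 880.255 s.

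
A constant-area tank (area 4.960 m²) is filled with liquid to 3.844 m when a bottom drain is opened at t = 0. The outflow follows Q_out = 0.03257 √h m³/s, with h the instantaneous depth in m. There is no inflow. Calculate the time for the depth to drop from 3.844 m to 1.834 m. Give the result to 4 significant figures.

184.7 s

A dh/dt = −Q_out = −0.03257 √h.
Separate and integrate: 2(√h − √h₀) = −(0.03257/A) t.
t = 2A(√h₀ − √h)/0.03257 = 2·4.960·(√3.844 − √1.834)/0.03257
  = 9.92000 × (1.96061 − 1.35425) / 0.03257 = 184.682 s.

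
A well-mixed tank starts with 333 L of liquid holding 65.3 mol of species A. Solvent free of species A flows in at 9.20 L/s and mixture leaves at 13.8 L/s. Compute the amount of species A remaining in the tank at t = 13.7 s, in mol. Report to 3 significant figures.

34.8 mol

Let m(t) be the amount of species A. Volume: V(t) = V₀ + (Q_in − Q_out) t = 333 − 4.6000 t; V(13.7) = 269.98 L.
Species balance (pure solvent in): dm/dt = −Q_out · m/V(t).
dm/m = −Q_out dt/(V₀ − 4.6000 t); integrating gives ln(m/m₀) = −(Q_out/(Q_in−Q_out)) ln(V/V₀).
m = m₀ (V₀/V)^(Q_out/(Q_in−Q_out)) = 65.3 × (333/269.98)^(-3.0000) = 34.800 mol.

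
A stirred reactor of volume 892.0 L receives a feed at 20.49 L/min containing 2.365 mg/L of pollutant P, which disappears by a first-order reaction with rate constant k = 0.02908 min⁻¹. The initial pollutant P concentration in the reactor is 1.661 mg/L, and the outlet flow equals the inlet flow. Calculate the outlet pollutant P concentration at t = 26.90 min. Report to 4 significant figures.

Accumulation = in − out − consumed: V dC/dt = Q C_in − Q C − k V C.
This is linear with rate a = Q/V + k = 0.0520509 min⁻¹.
C_ss = Q C_in/(Q + kV) = 1.04371 mg/L; C(t) = C_ss + (C₀ − C_ss) e^(−a t).
C(26.90) = 1.04371 + (0.617289)·e^(−0.0520509·26.90) = 1.04371 + (0.617289)·0.246556 = 1.19591 mg/L.

1.196 mg/L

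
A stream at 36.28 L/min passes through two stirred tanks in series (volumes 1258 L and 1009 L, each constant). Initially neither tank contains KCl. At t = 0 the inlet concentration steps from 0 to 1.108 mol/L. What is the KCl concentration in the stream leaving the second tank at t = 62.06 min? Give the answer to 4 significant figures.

Species balance on tank i: dCᵢ/dt = (Cᵢ₋₁ − Cᵢ)/τᵢ with τᵢ = Vᵢ/Q.
τ₁ = 1258/36.28 = 34.6748 min; τ₂ = 1009/36.28 = 27.8115 min.
Solving the cascade with C₁(0)=C₂(0)=0 gives C₂(t) = C_in[1 − (τ₁ e^(−t/τ₁) − τ₂ e^(−t/τ₂))/(τ₁ − τ₂)].
At t = 62.06: e^(−t/τ₁) = 0.166998, e^(−t/τ₂) = 0.107372.
C₂ = 1.108·[1 − (34.6748·0.166998 − 27.8115·0.107372)/(6.86329)] = 1.108·0.591387 = 0.655257 mol/L.

0.6553 mol/L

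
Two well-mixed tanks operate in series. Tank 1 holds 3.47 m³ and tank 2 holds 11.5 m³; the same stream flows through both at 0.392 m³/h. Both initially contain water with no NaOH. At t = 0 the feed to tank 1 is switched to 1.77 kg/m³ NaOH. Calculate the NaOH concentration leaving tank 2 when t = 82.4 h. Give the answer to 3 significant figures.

Time constants: τᵢ = Vᵢ/Q for each well-mixed tank.
τ₁ = 3.47/0.392 = 8.8520 h; τ₂ = 11.5/0.392 = 29.337 h.
Solving the cascade with C₁(0)=C₂(0)=0 gives C₂(t) = C_in[1 − (τ₁ e^(−t/τ₁) − τ₂ e^(−t/τ₂))/(τ₁ − τ₂)].
At t = 82.4: e^(−t/τ₁) = 9.0642e-05, e^(−t/τ₂) = 0.060279.
C₂ = 1.77·[1 − (8.8520·9.0642e-05 − 29.337·0.060279)/(-20.485)] = 1.77·0.91371 = 1.6173 kg/m³.

1.62 kg/m³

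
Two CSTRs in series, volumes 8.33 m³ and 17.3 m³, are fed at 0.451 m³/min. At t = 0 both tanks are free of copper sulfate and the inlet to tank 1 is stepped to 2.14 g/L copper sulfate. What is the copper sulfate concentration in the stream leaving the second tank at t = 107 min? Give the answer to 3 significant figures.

Time constants: τᵢ = Vᵢ/Q for each well-mixed tank.
τ₁ = 8.33/0.451 = 18.470 min; τ₂ = 17.3/0.451 = 38.359 min.
Tank 1: C₁ = C_in(1 − e^(−t/τ₁)). Tank 2 (τ₁ ≠ τ₂): C₂ = C_in[1 − (τ₁ e^(−t/τ₁) − τ₂ e^(−t/τ₂))/(τ₁ − τ₂)].
At t = 107: e^(−t/τ₁) = 0.0030483, e^(−t/τ₂) = 0.061457.
C₂ = 2.14·[1 − (18.470·0.0030483 − 38.359·0.061457)/(-19.889)] = 2.14·0.88430 = 1.8924 g/L.

1.89 g/L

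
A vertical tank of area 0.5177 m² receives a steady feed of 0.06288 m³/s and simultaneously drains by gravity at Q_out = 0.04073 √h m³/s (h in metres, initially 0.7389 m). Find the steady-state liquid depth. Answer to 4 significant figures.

Mass balance (ρ constant): A dh/dt = Q_in − 0.04073 √h. At steady state dh/dt = 0:
Q_in = 0.04073 √h_ss ⇒ √h_ss = 0.06288/0.04073 = 1.54383.
h_ss = 1.54383² = 2.38340 m. (Since h₀ = 0.7389 m < h_ss, the level will rise toward this value.)

2.383 m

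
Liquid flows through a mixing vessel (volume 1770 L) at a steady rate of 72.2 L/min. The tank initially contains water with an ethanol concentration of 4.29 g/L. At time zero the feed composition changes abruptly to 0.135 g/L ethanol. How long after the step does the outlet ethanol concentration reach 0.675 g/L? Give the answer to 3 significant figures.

Species balance: V dC/dt = Q(C_in − C) ⇒ τ = V/Q = 24.515 min.
C(t) = C_in + (C₀ − C_in) e^(−t/τ). Set C = 0.675 and solve for t:
e^(−t/τ) = (C − C_in)/(C₀ − C_in) = (0.675 − 0.135)/(4.29 − 0.135) = 0.12996
t = −τ ln(…) = 24.515 × 2.0405 = 50.023 min.

50.0 min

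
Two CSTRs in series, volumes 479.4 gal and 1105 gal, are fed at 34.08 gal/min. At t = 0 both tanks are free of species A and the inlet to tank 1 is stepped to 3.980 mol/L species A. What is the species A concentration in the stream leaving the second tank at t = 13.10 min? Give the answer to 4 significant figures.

0.4885 mol/L

Species balance on tank i: dCᵢ/dt = (Cᵢ₋₁ − Cᵢ)/τᵢ with τᵢ = Vᵢ/Q.
τ₁ = 479.4/34.08 = 14.0669 min; τ₂ = 1105/34.08 = 32.4237 min.
Tank 1: C₁ = C_in(1 − e^(−t/τ₁)). Tank 2 (τ₁ ≠ τ₂): C₂ = C_in[1 − (τ₁ e^(−t/τ₁) − τ₂ e^(−t/τ₂))/(τ₁ − τ₂)].
At t = 13.10: e^(−t/τ₁) = 0.394055, e^(−t/τ₂) = 0.667627.
C₂ = 3.980·[1 − (14.0669·0.394055 − 32.4237·0.667627)/(-18.3568)] = 3.980·0.122733 = 0.488479 mol/L.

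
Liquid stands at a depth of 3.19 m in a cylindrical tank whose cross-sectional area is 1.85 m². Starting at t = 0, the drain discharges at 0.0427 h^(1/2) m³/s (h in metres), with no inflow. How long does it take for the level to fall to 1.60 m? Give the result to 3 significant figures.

A dh/dt = −Q_out = −0.0427 √h.
∫ h^(−1/2) dh = −(0.0427/A) ∫ dt, giving 2√h = 2√h₀ − (0.0427/A) t.
t = 2A(√h₀ − √h)/0.0427 = 2·1.85·(√3.19 − √1.60)/0.0427
  = 3.7000 × (1.7861 − 1.2649) / 0.0427 = 45.158 s.

45.2 s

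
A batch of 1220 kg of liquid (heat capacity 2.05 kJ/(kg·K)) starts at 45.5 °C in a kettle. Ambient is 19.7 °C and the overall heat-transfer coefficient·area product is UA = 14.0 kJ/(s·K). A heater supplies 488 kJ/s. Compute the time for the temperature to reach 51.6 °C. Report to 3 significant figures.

Energy balance: M c_p dT/dt = −UA(T − T_amb) + Q̇.
τ = M c_p/UA = 178.64 s; T_ss = T_amb + Q̇/UA = 19.7 + 488/14.0 = 54.557 °C.
T(t) = T_ss + (T₀ − T_ss)e^(−t/τ); set T = 51.6:
t = −τ ln[(T − T_ss)/(T₀ − T_ss)] = −178.64 · ln(0.32650) = 199.96 s.

200 s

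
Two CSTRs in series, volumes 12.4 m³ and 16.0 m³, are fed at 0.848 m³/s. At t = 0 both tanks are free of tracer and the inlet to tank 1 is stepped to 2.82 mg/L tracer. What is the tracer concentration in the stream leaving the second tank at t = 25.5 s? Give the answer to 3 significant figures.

Time constants: τᵢ = Vᵢ/Q for each well-mixed tank.
τ₁ = 12.4/0.848 = 14.623 s; τ₂ = 16.0/0.848 = 18.868 s.
Solving the cascade with C₁(0)=C₂(0)=0 gives C₂(t) = C_in[1 − (τ₁ e^(−t/τ₁) − τ₂ e^(−t/τ₂))/(τ₁ − τ₂)].
At t = 25.5: e^(−t/τ₁) = 0.17484, e^(−t/τ₂) = 0.25885.
C₂ = 2.82·[1 − (14.623·0.17484 − 18.868·0.25885)/(-4.2453)] = 2.82·0.45178 = 1.2740 mg/L.

1.27 mg/L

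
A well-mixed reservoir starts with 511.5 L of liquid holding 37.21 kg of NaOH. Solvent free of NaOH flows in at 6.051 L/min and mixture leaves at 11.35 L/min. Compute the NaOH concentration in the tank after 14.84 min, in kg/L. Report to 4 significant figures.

Let m(t) be the amount of NaOH. Volume: V(t) = V₀ + (Q_in − Q_out) t = 511.5 − 5.29900 t; V(14.84) = 432.863 L.
Solute balance: dm/dt = 0 − Q_out C = −Q_out m/V(t).
dm/m = −Q_out dt/(V₀ − 5.29900 t); integrating gives ln(m/m₀) = −(Q_out/(Q_in−Q_out)) ln(V/V₀).
m = m₀ (V₀/V)^(Q_out/(Q_in−Q_out)) = 37.21 × (511.5/432.863)^(-2.14191) = 26.0244 kg.
C = m/V = 26.0244/432.863 = 0.0601216 kg/L.

0.06012 kg/L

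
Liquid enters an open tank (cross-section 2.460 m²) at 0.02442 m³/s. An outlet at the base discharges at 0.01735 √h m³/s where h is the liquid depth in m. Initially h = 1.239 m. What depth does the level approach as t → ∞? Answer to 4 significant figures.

1.981 m

Unsteady balance on liquid volume: A dh/dt = Q_in − 0.01735 √h. At steady state dh/dt = 0:
Q_in = 0.01735 √h_ss ⇒ √h_ss = 0.02442/0.01735 = 1.40749.
h_ss = 1.40749² = 1.98104 m. (Since h₀ = 1.239 m < h_ss, the level will rise toward this value.)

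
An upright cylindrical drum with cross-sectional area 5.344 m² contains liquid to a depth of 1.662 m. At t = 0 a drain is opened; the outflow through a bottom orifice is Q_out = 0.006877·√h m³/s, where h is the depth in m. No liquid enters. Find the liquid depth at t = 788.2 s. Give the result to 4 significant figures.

0.6116 m

Mass balance (ρ constant): A dh/dt = −0.006877 √h.
Separate and integrate: 2(√h − √h₀) = −(0.006877/A) t.
√h = √1.662 − 0.006877·788.2/(2·5.344) = 1.28919 − 0.507153 = 0.782033.
h = 0.782033² = 0.611575 m.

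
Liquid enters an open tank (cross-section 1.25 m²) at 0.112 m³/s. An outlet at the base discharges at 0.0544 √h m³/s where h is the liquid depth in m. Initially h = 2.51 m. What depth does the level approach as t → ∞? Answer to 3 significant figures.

4.24 m

Level balance: A dh/dt = 0.112 − 0.0544 √h. Setting dh/dt = 0:
Q_in = 0.0544 √h_ss ⇒ √h_ss = 0.112/0.0544 = 2.0588.
h_ss = 2.0588² = 4.2388 m. (Since h₀ = 2.51 m < h_ss, the level will rise toward this value.)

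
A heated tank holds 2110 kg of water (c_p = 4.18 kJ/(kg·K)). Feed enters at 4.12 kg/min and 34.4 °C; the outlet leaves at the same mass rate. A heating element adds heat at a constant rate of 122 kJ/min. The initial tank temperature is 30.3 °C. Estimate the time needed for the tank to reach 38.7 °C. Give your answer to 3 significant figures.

712 min

M c_p dT/dt = ṁ c_p (T_in − T) + Q̇.
τ = M/ṁ = 512.14 min; T_ss = T_in + Q̇/(ṁ c_p) = 41.484 °C.
T(t) = T_ss + (T₀ − T_ss) e^(−t/τ). Set T = 38.7:
e^(−t/τ) = (38.7 − 41.484)/(30.3 − 41.484) = 0.24894
t = −512.14 · ln(0.24894) = 712.16 min.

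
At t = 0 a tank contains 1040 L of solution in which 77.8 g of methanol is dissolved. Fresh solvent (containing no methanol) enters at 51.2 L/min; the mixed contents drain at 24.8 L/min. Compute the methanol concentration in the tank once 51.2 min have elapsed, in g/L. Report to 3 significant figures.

0.0149 g/L

Total volume: dV/dt = Q_in − Q_out = 26.400 L/min, so V(t) = 1040 + 26.400 t and V(51.2) = 2391.7 L.
Solute balance: dm/dt = 0 − Q_out C = −Q_out m/V(t).
Separate: dm/m = −Q_out dt/V(t) ⇒ ln(m/m₀) = −(Q_out/(Q_in−Q_out)) ln(V/V₀).
m = m₀ (V₀/V)^(Q_out/(Q_in−Q_out)) = 77.8 × (1040/2391.7)^(0.93939) = 35.582 g.
C = m/V = 35.582/2391.7 = 0.014877 g/L.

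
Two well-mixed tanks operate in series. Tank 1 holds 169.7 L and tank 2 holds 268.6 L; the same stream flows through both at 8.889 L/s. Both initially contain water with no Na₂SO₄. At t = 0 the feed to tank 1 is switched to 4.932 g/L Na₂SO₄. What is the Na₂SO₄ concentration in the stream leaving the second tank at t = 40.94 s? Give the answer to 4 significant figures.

2.468 g/L

Time constants: τᵢ = Vᵢ/Q for each well-mixed tank.
τ₁ = 169.7/8.889 = 19.0910 s; τ₂ = 268.6/8.889 = 30.2171 s.
Tank 1: C₁ = C_in(1 − e^(−t/τ₁)). Tank 2 (τ₁ ≠ τ₂): C₂ = C_in[1 − (τ₁ e^(−t/τ₁) − τ₂ e^(−t/τ₂))/(τ₁ − τ₂)].
At t = 40.94: e^(−t/τ₁) = 0.117131, e^(−t/τ₂) = 0.257983.
C₂ = 4.932·[1 − (19.0910·0.117131 − 30.2171·0.257983)/(-11.1261)] = 4.932·0.500332 = 2.46764 g/L.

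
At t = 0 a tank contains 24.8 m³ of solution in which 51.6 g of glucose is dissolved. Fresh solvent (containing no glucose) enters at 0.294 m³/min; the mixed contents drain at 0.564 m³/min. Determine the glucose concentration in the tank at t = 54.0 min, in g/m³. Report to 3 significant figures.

Let m(t) be the amount of glucose. Volume: V(t) = V₀ + (Q_in − Q_out) t = 24.8 − 0.27000 t; V(54.0) = 10.220 m³.
No glucose enters, so dm/dt = −Q_out · (m/V).
dm/m = −Q_out dt/(V₀ − 0.27000 t); integrating gives ln(m/m₀) = −(Q_out/(Q_in−Q_out)) ln(V/V₀).
m = m₀ (V₀/V)^(Q_out/(Q_in−Q_out)) = 51.6 × (24.8/10.220)^(-2.0889) = 8.0989 g.
C = m/V = 8.0989/10.220 = 0.79246 g/m³.

0.792 g/m³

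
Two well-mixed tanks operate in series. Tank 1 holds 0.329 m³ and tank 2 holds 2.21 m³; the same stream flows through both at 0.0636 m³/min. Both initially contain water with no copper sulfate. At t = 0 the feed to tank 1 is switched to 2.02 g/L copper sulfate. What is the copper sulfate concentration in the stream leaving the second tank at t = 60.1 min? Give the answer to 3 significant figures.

1.60 g/L

Each tank obeys Vᵢ dCᵢ/dt = Q(Cᵢ₋₁ − Cᵢ), so τᵢ = Vᵢ/Q.
τ₁ = 0.329/0.0636 = 5.1730 min; τ₂ = 2.21/0.0636 = 34.748 min.
Tank 1: C₁ = C_in(1 − e^(−t/τ₁)). Tank 2 (τ₁ ≠ τ₂): C₂ = C_in[1 − (τ₁ e^(−t/τ₁) − τ₂ e^(−t/τ₂))/(τ₁ − τ₂)].
At t = 60.1: e^(−t/τ₁) = 9.0015e-06, e^(−t/τ₂) = 0.17736.
C₂ = 2.02·[1 − (5.1730·9.0015e-06 − 34.748·0.17736)/(-29.575)] = 2.02·0.79162 = 1.5991 g/L.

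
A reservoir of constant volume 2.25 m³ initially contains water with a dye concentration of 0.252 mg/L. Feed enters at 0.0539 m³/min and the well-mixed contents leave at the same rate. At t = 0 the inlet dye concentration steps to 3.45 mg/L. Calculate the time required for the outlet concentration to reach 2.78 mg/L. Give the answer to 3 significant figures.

Accumulation = in − out for the solute gives V dC/dt = Q(C_in − C), so τ = V/Q = 41.744 min.
C(t) = C_in + (C₀ − C_in) e^(−t/τ). Set C = 2.78 and solve for t:
e^(−t/τ) = (C − C_in)/(C₀ − C_in) = (2.78 − 3.45)/(0.252 − 3.45) = 0.20951
t = −τ ln(…) = 41.744 × 1.5630 = 65.246 min.

65.2 min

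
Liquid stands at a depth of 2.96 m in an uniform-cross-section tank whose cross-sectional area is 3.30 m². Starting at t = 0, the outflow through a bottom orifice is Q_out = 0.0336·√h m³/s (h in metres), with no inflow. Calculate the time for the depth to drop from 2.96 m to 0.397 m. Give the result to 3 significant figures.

214 s

A dh/dt = −Q_out = −0.0336 √h.
Separate and integrate: 2(√h − √h₀) = −(0.0336/A) t.
t = 2A(√h₀ − √h)/0.0336 = 2·3.30·(√2.96 − √0.397)/0.0336
  = 6.6000 × (1.7205 − 0.63008) / 0.0336 = 214.18 s.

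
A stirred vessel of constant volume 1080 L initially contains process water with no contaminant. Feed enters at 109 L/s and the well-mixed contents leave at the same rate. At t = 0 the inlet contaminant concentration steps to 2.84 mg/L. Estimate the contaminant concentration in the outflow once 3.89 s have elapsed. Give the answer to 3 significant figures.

Accumulation = in − out for the solute gives V dC/dt = Q(C_in − C).
So dC/dt = (C_in − C)/τ with τ = V/Q = 1080/109 = 9.9083 s.
Solution: C(t) = C_in + (C₀ − C_in) e^(−t/τ).
C(3.89) = 2.84 + (0 − 2.84)·e^(−3.89/9.9083) = 2.84 + (-2.8400)·0.67530 = 0.92215 mg/L.

0.922 mg/L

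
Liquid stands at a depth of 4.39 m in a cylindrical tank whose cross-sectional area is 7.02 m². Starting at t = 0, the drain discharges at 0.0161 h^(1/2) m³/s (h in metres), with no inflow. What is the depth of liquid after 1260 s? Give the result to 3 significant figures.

0.423 m

Volume balance on the tank: A dh/dt = −0.0161 √h.
∫ h^(−1/2) dh = −(0.0161/A) ∫ dt, giving 2√h = 2√h₀ − (0.0161/A) t.
√h = √4.39 − 0.0161·1260/(2·7.02) = 2.0952 − 1.4449 = 0.65036.
h = 0.65036² = 0.42297 m.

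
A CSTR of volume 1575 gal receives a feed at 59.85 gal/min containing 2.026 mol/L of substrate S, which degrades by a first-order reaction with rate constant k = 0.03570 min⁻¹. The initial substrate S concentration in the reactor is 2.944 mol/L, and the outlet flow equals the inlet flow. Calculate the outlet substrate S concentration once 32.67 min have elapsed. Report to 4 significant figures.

Species balance: V dC/dt = Q C_in − Q C − k V C.
dC/dt = (Q/V) C_in − (Q/V + k) C; effective rate a = Q/V + k = 0.0380000 + 0.03570 = 0.0737000 min⁻¹.
C_ss = Q C_in/(Q + kV) = 1.04461 mol/L; C(t) = C_ss + (C₀ − C_ss) e^(−a t).
C(32.67) = 1.04461 + (1.89939)·e^(−0.0737000·32.67) = 1.04461 + (1.89939)·0.0900150 = 1.21559 mol/L.

1.216 mol/L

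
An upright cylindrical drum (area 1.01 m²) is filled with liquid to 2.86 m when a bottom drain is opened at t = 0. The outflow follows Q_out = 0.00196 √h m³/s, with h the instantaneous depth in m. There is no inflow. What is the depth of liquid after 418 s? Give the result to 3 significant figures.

Volume balance on the tank: A dh/dt = −0.00196 √h.
Separate and integrate: 2(√h − √h₀) = −(0.00196/A) t.
√h = √2.86 − 0.00196·418/(2·1.01) = 1.6912 − 0.40558 = 1.2856.
h = 1.2856² = 1.6527 m.

1.65 m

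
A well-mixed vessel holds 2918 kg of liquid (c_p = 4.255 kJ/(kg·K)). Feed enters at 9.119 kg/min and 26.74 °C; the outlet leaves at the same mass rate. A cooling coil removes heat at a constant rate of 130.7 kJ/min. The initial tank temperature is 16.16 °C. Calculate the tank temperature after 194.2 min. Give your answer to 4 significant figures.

19.44 °C

M c_p dT/dt = ṁ c_p (T_in − T) − Q̇.
Rearrange: dT/dt = (T_ss − T)/τ with τ = M/ṁ = 319.991 min and T_ss = T_in − Q̇/(ṁ c_p) = 23.3716 °C.
Solution: T(t) = T_ss + (T₀ − T_ss) e^(−t/τ).
T(194.2) = 23.3716 + (-7.21156)·e^(−194.2/319.991) = 23.3716 + (-7.21156)·0.545042 = 19.4410 °C.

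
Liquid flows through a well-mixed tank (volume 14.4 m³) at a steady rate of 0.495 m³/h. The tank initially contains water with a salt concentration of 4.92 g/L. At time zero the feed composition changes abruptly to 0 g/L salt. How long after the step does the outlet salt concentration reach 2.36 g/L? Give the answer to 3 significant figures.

Species balance on the tank: V dC/dt = Q(C_in − C), so τ = V/Q = 29.091 h.
C(t) = C_in + (C₀ − C_in) e^(−t/τ). Set C = 2.36 and solve for t:
e^(−t/τ) = (C − C_in)/(C₀ − C_in) = (2.36 − 0)/(4.92 − 0) = 0.47967
t = −τ ln(…) = 29.091 × 0.73465 = 21.372 h.

21.4 h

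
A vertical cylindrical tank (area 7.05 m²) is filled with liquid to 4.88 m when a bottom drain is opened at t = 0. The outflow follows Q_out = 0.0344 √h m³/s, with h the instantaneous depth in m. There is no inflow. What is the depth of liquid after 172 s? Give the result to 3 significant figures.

3.20 m

Volume balance on the tank: A dh/dt = −0.0344 √h.
∫ h^(−1/2) dh = −(0.0344/A) ∫ dt, giving 2√h = 2√h₀ − (0.0344/A) t.
√h = √4.88 − 0.0344·172/(2·7.05) = 2.2091 − 0.41963 = 1.7894.
h = 1.7894² = 3.2021 m.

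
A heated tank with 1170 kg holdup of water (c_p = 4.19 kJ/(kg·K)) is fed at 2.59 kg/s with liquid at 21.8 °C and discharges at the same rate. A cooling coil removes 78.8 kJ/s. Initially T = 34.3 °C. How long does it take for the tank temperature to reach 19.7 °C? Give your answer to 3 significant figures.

606 s

M c_p dT/dt = ṁ c_p (T_in − T) − Q̇.
τ = M/ṁ = 451.74 s; T_ss = T_in − Q̇/(ṁ c_p) = 14.539 °C.
T(t) = T_ss + (T₀ − T_ss) e^(−t/τ). Set T = 19.7:
e^(−t/τ) = (19.7 − 14.539)/(34.3 − 14.539) = 0.26118
t = −451.74 · ln(0.26118) = 606.48 s.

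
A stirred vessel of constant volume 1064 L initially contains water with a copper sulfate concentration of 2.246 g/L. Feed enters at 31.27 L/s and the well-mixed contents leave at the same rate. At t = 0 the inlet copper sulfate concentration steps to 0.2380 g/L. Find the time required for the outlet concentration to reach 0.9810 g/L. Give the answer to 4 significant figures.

33.83 s

Species balance: V dC/dt = Q(C_in − C) ⇒ τ = V/Q = 34.0262 s.
C(t) = C_in + (C₀ − C_in) e^(−t/τ). Set C = 0.9810 and solve for t:
e^(−t/τ) = (C − C_in)/(C₀ − C_in) = (0.9810 − 0.2380)/(2.246 − 0.2380) = 0.370020
t = −τ ln(…) = 34.0262 × 0.994198 = 33.8288 s.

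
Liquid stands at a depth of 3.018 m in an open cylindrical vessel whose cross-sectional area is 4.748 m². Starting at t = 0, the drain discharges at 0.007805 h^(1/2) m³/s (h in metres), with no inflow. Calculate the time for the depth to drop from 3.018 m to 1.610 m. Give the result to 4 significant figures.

569.9 s

A dh/dt = −Q_out = −0.007805 √h.
Separate and integrate: 2(√h − √h₀) = −(0.007805/A) t.
t = 2A(√h₀ − √h)/0.007805 = 2·4.748·(√3.018 − √1.610)/0.007805
  = 9.49600 × (1.73724 − 1.26886) / 0.007805 = 569.859 s.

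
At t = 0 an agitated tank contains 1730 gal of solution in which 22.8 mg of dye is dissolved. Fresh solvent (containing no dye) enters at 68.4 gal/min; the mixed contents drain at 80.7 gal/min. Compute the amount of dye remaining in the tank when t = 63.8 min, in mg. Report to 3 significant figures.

0.432 mg

Total volume: dV/dt = Q_in − Q_out = -12.300 gal/min, so V(t) = 1730 − 12.300 t and V(63.8) = 945.26 gal.
Solute balance: dm/dt = 0 − Q_out C = −Q_out m/V(t).
dm/m = −Q_out dt/(V₀ − 12.300 t); integrating gives ln(m/m₀) = −(Q_out/(Q_in−Q_out)) ln(V/V₀).
m = m₀ (V₀/V)^(Q_out/(Q_in−Q_out)) = 22.8 × (1730/945.26)^(-6.5610) = 0.43223 mg.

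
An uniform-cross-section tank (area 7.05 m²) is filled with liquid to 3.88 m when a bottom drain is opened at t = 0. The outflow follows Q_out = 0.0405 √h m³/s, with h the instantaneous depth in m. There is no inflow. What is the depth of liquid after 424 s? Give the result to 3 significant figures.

0.565 m

With no inflow, A dh/dt = −0.0405 √h.
This is separable: 2 d(√h)/dt = −0.0405/A, so √h = √h₀ − (0.0405/(2A)) t.
√h = √3.88 − 0.0405·424/(2·7.05) = 1.9698 − 1.2179 = 0.75190.
h = 0.75190² = 0.56535 m.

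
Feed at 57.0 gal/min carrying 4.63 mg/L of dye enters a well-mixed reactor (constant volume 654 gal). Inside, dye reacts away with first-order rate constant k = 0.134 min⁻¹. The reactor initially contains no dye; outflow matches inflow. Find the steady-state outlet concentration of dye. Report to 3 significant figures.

1.82 mg/L

V dC/dt = Q(C_in − C) − k V C.
Steady state (dC/dt = 0): C_ss = Q C_in/(Q + kV) = C_in/(1 + kV/Q).
C_ss = 57.0·4.63/(57.0 + 0.134·654) = 263.91/144.64 = 1.8246 mg/L.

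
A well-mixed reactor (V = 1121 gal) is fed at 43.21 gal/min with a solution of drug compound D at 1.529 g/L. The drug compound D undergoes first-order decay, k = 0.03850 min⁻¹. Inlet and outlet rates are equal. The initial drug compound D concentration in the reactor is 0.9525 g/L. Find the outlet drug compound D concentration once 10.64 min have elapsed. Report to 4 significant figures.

0.8476 g/L

Accumulation = in − out − consumed: V dC/dt = Q C_in − Q C − k V C.
This is linear with rate a = Q/V + k = 0.0770459 min⁻¹.
C_ss = Q C_in/(Q + kV) = 0.764956 g/L; C(t) = C_ss + (C₀ − C_ss) e^(−a t).
C(10.64) = 0.764956 + (0.187544)·e^(−0.0770459·10.64) = 0.764956 + (0.187544)·0.440533 = 0.847575 g/L.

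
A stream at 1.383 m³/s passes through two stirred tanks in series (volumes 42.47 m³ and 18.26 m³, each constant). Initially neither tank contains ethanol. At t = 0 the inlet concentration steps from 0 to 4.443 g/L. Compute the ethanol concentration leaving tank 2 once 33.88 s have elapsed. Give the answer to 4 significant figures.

Time constants: τᵢ = Vᵢ/Q for each well-mixed tank.
τ₁ = 42.47/1.383 = 30.7086 s; τ₂ = 18.26/1.383 = 13.2032 s.
Tank 1: C₁ = C_in(1 − e^(−t/τ₁)). Tank 2 (τ₁ ≠ τ₂): C₂ = C_in[1 − (τ₁ e^(−t/τ₁) − τ₂ e^(−t/τ₂))/(τ₁ − τ₂)].
At t = 33.88: e^(−t/τ₁) = 0.331783, e^(−t/τ₂) = 0.0768386.
C₂ = 4.443·[1 − (30.7086·0.331783 − 13.2032·0.0768386)/(17.5054)] = 4.443·0.475929 = 2.11455 g/L.

2.115 g/L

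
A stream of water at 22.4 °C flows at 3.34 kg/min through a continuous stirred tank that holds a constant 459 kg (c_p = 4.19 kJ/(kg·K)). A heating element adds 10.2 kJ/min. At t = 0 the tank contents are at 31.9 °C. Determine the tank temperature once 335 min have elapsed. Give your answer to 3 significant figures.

23.9 °C

Unsteady energy balance on the tank contents: M c_p dT/dt = ṁ c_p (T_in − T) + 10.2.
Rearrange: dT/dt = (T_ss − T)/τ with τ = M/ṁ = 137.43 min and T_ss = T_in + Q̇/(ṁ c_p) = 23.129 °C.
Integrating: T(t) = T_ss + (T₀ − T_ss) e^(−t/τ).
T(335) = 23.129 + (8.7711)·e^(−335/137.43) = 23.129 + (8.7711)·0.087362 = 23.895 °C.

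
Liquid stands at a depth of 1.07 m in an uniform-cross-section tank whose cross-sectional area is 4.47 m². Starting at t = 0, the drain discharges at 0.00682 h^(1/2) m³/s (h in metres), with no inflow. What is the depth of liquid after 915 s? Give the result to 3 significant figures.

A dh/dt = −Q_out = −0.00682 √h.
∫ h^(−1/2) dh = −(0.00682/A) ∫ dt, giving 2√h = 2√h₀ − (0.00682/A) t.
√h = √1.07 − 0.00682·915/(2·4.47) = 1.0344 − 0.69802 = 0.33639.
h = 0.33639² = 0.11316 m.

0.113 m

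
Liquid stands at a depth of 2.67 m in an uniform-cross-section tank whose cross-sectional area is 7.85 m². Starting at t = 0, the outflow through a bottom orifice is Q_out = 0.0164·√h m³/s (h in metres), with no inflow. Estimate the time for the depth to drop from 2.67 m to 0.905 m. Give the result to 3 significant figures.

654 s

With no inflow, A dh/dt = −0.0164 √h.
This is separable: 2 d(√h)/dt = −0.0164/A, so √h = √h₀ − (0.0164/(2A)) t.
t = 2A(√h₀ − √h)/0.0164 = 2·7.85·(√2.67 − √0.905)/0.0164
  = 15.700 × (1.6340 − 0.95131) / 0.0164 = 653.56 s.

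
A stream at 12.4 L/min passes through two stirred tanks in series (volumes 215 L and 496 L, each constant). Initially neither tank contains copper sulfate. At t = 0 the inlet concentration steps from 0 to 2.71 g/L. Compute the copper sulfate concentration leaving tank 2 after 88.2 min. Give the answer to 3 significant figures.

Time constants: τᵢ = Vᵢ/Q for each well-mixed tank.
τ₁ = 215/12.4 = 17.339 min; τ₂ = 496/12.4 = 40.000 min.
Tank 1: C₁ = C_in(1 − e^(−t/τ₁)). Tank 2 (τ₁ ≠ τ₂): C₂ = C_in[1 − (τ₁ e^(−t/τ₁) − τ₂ e^(−t/τ₂))/(τ₁ − τ₂)].
At t = 88.2: e^(−t/τ₁) = 0.0061772, e^(−t/τ₂) = 0.11025.
C₂ = 2.71·[1 − (17.339·0.0061772 − 40.000·0.11025)/(-22.661)] = 2.71·0.81012 = 2.1954 g/L.

2.20 g/L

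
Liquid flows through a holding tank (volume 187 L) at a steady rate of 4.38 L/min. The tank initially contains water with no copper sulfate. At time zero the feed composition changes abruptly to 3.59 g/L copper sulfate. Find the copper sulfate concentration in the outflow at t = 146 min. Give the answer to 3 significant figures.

Unsteady species balance (constant V, well mixed): V dC/dt = Q(C_in − C).
So dC/dt = (C_in − C)/τ with τ = V/Q = 187/4.38 = 42.694 min.
Integrating: C(t) = C_in + (C₀ − C_in) e^(−t/τ).
C(146) = 3.59 + (0 − 3.59)·e^(−146/42.694) = 3.59 + (-3.5900)·0.032723 = 3.4725 g/L.

3.47 g/L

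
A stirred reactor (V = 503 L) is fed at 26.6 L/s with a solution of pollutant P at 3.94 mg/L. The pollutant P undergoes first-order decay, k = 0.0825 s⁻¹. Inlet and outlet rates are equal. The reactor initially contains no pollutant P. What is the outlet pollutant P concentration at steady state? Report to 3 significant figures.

1.54 mg/L

Species balance: V dC/dt = Q C_in − Q C − k V C.
At steady state: 0 = Q C_in − (Q + kV) C_ss, so C_ss = Q C_in/(Q + kV).
C_ss = 26.6·3.94/(26.6 + 0.0825·503) = 104.80/68.097 = 1.5390 mg/L.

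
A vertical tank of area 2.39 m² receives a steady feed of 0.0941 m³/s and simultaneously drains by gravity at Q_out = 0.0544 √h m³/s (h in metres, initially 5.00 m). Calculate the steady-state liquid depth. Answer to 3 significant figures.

2.99 m

Unsteady balance on liquid volume: A dh/dt = Q_in − 0.0544 √h. At steady state dh/dt = 0:
Q_in = 0.0544 √h_ss ⇒ √h_ss = 0.0941/0.0544 = 1.7298.
h_ss = 1.7298² = 2.9921 m. (Since h₀ = 5.00 m > h_ss, the level will fall toward this value.)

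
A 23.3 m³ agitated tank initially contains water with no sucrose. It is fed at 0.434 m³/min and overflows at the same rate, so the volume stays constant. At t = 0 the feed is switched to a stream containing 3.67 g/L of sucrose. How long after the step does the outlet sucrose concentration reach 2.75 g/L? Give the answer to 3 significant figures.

74.3 min

Species balance: V dC/dt = Q(C_in − C) ⇒ τ = V/Q = 53.687 min.
C(t) = C_in + (C₀ − C_in) e^(−t/τ). Set C = 2.75 and solve for t:
e^(−t/τ) = (C − C_in)/(C₀ − C_in) = (2.75 − 3.67)/(0 − 3.67) = 0.25068
t = −τ ln(…) = 53.687 × 1.3836 = 74.279 min.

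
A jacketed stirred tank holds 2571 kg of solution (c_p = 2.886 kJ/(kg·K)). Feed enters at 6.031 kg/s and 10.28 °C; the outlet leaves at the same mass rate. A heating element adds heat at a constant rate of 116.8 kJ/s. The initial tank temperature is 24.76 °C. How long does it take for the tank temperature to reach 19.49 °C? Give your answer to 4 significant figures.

483.5 s

Heat balance on the well-mixed liquid: M c_p dT/dt = ṁ c_p (T_in − T) + 116.8.
τ = M/ṁ = 426.297 s; T_ss = T_in + Q̇/(ṁ c_p) = 16.9905 °C.
T(t) = T_ss + (T₀ − T_ss) e^(−t/τ). Set T = 19.49:
e^(−t/τ) = (19.49 − 16.9905)/(24.76 − 16.9905) = 0.321704
t = −426.297 · ln(0.321704) = 483.475 s.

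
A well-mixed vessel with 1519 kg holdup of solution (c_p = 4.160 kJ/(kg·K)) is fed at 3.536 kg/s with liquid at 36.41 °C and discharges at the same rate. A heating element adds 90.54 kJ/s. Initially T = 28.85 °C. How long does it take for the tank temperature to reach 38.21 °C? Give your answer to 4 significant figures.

Unsteady energy balance on the tank contents: M c_p dT/dt = ṁ c_p (T_in − T) + 90.54.
τ = M/ṁ = 429.581 s; T_ss = T_in + Q̇/(ṁ c_p) = 42.5651 °C.
T(t) = T_ss + (T₀ − T_ss) e^(−t/τ). Set T = 38.21:
e^(−t/τ) = (38.21 − 42.5651)/(28.85 − 42.5651) = 0.317540
t = −429.581 · ln(0.317540) = 492.794 s.

492.8 s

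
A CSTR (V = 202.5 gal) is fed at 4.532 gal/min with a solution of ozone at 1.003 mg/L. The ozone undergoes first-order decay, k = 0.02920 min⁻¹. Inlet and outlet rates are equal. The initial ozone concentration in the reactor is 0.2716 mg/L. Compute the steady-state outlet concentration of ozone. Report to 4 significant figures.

0.4352 mg/L

Accumulation = in − out − consumed: V dC/dt = Q C_in − Q C − k V C.
Steady state (dC/dt = 0): C_ss = Q C_in/(Q + kV) = C_in/(1 + kV/Q).
C_ss = 4.532·1.003/(4.532 + 0.02920·202.5) = 4.54560/10.4450 = 0.435193 mg/L.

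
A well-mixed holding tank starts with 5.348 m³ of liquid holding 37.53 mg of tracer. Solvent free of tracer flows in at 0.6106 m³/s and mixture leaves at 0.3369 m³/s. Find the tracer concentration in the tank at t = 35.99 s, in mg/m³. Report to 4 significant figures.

Total volume: dV/dt = Q_in − Q_out = 0.273700 m³/s, so V(t) = 5.348 + 0.273700 t and V(35.99) = 15.1985 m³.
Solute balance: dm/dt = 0 − Q_out C = −Q_out m/V(t).
Separate: dm/m = −Q_out dt/V(t) ⇒ ln(m/m₀) = −(Q_out/(Q_in−Q_out)) ln(V/V₀).
m = m₀ (V₀/V)^(Q_out/(Q_in−Q_out)) = 37.53 × (5.348/15.1985)^(1.23091) = 10.3759 mg.
C = m/V = 10.3759/15.1985 = 0.682697 mg/m³.

0.6827 mg/m³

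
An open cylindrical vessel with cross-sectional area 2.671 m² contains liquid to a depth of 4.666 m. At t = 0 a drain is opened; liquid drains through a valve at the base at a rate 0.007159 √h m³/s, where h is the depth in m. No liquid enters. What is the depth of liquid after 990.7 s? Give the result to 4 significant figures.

0.6929 m

Mass balance (ρ constant): A dh/dt = −0.007159 √h.
∫ h^(−1/2) dh = −(0.007159/A) ∫ dt, giving 2√h = 2√h₀ − (0.007159/A) t.
√h = √4.666 − 0.007159·990.7/(2·2.671) = 2.16009 − 1.32767 = 0.832421.
h = 0.832421² = 0.692925 m.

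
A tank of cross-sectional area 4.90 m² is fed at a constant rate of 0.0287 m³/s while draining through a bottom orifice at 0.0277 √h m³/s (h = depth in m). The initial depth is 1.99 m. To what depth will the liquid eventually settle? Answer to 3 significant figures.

1.07 m

Level balance: A dh/dt = 0.0287 − 0.0277 √h. Setting dh/dt = 0:
Q_in = 0.0277 √h_ss ⇒ √h_ss = 0.0287/0.0277 = 1.0361.
h_ss = 1.0361² = 1.0735 m. (Since h₀ = 1.99 m > h_ss, the level will fall toward this value.)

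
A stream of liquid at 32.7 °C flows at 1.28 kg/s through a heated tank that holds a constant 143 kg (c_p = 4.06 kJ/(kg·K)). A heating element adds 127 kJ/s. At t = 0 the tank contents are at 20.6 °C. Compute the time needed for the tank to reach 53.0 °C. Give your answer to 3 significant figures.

243 s

Energy balance: M c_p dT/dt = ṁ c_p (T_in − T) + 127.
τ = M/ṁ = 111.72 s; T_ss = T_in + Q̇/(ṁ c_p) = 57.138 °C.
T(t) = T_ss + (T₀ − T_ss) e^(−t/τ). Set T = 53.0:
e^(−t/τ) = (53.0 − 57.138)/(20.6 − 57.138) = 0.11325
t = −111.72 · ln(0.11325) = 243.34 s.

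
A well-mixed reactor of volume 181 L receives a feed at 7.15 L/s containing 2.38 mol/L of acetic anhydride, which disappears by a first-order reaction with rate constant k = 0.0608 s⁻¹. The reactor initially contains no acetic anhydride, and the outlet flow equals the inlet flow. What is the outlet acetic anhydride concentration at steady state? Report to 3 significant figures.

V dC/dt = Q(C_in − C) − k V C.
At steady state: 0 = Q C_in − (Q + kV) C_ss, so C_ss = Q C_in/(Q + kV).
C_ss = 7.15·2.38/(7.15 + 0.0608·181) = 17.017/18.155 = 0.93733 mol/L.

0.937 mol/L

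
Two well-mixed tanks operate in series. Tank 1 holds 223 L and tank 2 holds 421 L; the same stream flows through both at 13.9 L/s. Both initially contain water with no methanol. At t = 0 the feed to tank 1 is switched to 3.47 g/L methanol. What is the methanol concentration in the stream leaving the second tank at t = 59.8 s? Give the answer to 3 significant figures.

2.54 g/L

Time constants: τᵢ = Vᵢ/Q for each well-mixed tank.
τ₁ = 223/13.9 = 16.043 s; τ₂ = 421/13.9 = 30.288 s.
Solving the cascade with C₁(0)=C₂(0)=0 gives C₂(t) = C_in[1 − (τ₁ e^(−t/τ₁) − τ₂ e^(−t/τ₂))/(τ₁ − τ₂)].
At t = 59.8: e^(−t/τ₁) = 0.024054, e^(−t/τ₂) = 0.13885.
C₂ = 3.47·[1 − (16.043·0.024054 − 30.288·0.13885)/(-14.245)] = 3.47·0.73187 = 2.5396 g/L.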